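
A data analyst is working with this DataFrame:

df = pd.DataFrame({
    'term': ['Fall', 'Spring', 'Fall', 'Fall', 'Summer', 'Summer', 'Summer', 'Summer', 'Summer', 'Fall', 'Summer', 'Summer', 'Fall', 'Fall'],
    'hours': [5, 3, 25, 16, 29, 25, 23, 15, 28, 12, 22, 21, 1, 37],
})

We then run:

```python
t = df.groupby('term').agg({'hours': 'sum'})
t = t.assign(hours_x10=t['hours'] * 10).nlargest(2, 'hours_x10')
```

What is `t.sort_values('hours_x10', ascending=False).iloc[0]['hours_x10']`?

group by term, sum of hours:
        hours
term         
Fall       96
Spring      3
Summer    163
add column hours_x10 = t['hours'] * 10:
        hours  hours_x10
term                    
Fall       96        960
Spring      3         30
Summer    163       1630
take 2 rows with largest hours_x10:
        hours  hours_x10
term                    
Summer    163       1630
Fall       96        960
sort by hours_x10 descending:
        hours  hours_x10
term                    
Summer    163       1630
Fall       96        960

1630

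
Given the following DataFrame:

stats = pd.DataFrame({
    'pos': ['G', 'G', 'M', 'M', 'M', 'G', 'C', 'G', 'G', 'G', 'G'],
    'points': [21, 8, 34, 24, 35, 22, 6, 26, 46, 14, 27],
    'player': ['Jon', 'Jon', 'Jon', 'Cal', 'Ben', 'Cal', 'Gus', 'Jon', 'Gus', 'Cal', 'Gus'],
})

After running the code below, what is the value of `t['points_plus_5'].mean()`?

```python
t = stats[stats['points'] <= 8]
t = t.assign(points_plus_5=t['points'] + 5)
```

12.0

filter rows where points <= 8:
  pos  points player
1   G       8    Jon
6   C       6    Gus
add column points_plus_5 = t['points'] + 5:
  pos  points player  points_plus_5
1   G       8    Jon             13
6   C       6    Gus             11
Reading off the mean of column 'points_plus_5', we get 12.0.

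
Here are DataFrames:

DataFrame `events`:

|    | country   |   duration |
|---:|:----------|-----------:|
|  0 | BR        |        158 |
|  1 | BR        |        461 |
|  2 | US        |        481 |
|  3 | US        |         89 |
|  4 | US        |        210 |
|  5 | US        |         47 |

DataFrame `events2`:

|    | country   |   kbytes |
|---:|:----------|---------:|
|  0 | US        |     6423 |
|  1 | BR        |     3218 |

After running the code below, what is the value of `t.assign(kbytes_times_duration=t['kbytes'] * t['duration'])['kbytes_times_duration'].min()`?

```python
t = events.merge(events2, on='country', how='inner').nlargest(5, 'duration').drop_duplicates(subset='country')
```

merge on 'country' (how='inner') → 6 rows:
  country  duration  kbytes
0      BR       158    3218
1      BR       461    3218
2      US       481    6423
3      US        89    6423
4      US       210    6423
5      US        47    6423
take 5 rows with largest duration:
  country  duration  kbytes
2      US       481    6423
1      BR       461    3218
4      US       210    6423
0      BR       158    3218
3      US        89    6423
drop duplicate country (keep=first):
  country  duration  kbytes
2      US       481    6423
1      BR       461    3218
add column kbytes_times_duration = t['kbytes'] * t['duration']:
  country  duration  kbytes  kbytes_times_duration
2      US       481    6423                3089463
1      BR       461    3218                1483498

1483498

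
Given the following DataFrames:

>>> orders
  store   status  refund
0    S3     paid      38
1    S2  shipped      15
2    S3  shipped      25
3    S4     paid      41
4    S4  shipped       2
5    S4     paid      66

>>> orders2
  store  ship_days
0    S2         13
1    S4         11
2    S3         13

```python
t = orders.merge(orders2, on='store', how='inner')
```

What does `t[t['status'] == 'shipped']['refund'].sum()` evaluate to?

merge on 'store' (how='inner') → 6 rows:
  store   status  refund  ship_days
0    S3     paid      38         13
1    S2  shipped      15         13
2    S3  shipped      25         13
3    S4     paid      41         11
4    S4  shipped       2         11
5    S4     paid      66         11
filter rows where status == 'shipped':
  store   status  refund  ship_days
1    S2  shipped      15         13
2    S3  shipped      25         13
4    S4  shipped       2         11
Taking the sum of column 'refund' gives 42.

42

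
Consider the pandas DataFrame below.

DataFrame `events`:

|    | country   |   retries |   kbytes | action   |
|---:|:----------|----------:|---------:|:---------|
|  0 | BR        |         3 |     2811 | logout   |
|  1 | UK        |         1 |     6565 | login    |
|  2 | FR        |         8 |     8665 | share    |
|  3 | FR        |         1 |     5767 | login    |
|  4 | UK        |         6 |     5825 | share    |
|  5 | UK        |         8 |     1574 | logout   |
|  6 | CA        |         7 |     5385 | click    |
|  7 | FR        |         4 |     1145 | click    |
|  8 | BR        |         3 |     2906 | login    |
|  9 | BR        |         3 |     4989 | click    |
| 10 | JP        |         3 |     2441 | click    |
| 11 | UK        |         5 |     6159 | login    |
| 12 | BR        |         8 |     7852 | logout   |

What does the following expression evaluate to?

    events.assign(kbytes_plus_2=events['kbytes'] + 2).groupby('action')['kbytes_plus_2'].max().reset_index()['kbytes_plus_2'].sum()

28475

add column kbytes_plus_2 = events['kbytes'] + 2:
   country  retries  kbytes  action  kbytes_plus_2
0       BR        3    2811  logout           2813
1       UK        1    6565   login           6567
2       FR        8    8665   share           8667
3       FR        1    5767   login           5769
4       UK        6    5825   share           5827
5       UK        8    1574  logout           1576
6       CA        7    5385   click           5387
7       FR        4    1145   click           1147
8       BR        3    2906   login           2908
9       BR        3    4989   click           4991
10      JP        3    2441   click           2443
11      UK        5    6159   login           6161
12      BR        8    7852  logout           7854
group by action, max of kbytes_plus_2:
action
click     5387
login     6567
logout    7854
share     8667
Name: kbytes_plus_2, dtype: int64
reset_index():
   action  kbytes_plus_2
0   click           5387
1   login           6567
2  logout           7854
3   share           8667
Reading off the sum of column 'kbytes_plus_2', we get 28475.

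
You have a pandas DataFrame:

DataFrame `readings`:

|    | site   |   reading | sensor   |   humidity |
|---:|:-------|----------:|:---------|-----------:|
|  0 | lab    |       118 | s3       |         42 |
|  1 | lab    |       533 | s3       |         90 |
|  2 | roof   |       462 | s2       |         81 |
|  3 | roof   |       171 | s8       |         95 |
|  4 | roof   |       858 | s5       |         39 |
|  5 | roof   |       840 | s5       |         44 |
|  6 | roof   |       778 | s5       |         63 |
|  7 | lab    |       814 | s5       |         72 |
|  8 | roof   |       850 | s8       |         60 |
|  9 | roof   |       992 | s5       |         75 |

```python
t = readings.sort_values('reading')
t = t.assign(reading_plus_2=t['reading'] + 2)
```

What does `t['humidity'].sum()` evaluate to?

661

sort by reading:
   site  reading sensor  humidity
0   lab      118     s3        42
3  roof      171     s8        95
2  roof      462     s2        81
1   lab      533     s3        90
6  roof      778     s5        63
7   lab      814     s5        72
5  roof      840     s5        44
8  roof      850     s8        60
4  roof      858     s5        39
9  roof      992     s5        75
add column reading_plus_2 = t['reading'] + 2:
   site  reading sensor  humidity  reading_plus_2
0   lab      118     s3        42             120
3  roof      171     s8        95             173
2  roof      462     s2        81             464
1   lab      533     s3        90             535
6  roof      778     s5        63             780
7   lab      814     s5        72             816
5  roof      840     s5        44             842
8  roof      850     s8        60             852
4  roof      858     s5        39             860
9  roof      992     s5        75             994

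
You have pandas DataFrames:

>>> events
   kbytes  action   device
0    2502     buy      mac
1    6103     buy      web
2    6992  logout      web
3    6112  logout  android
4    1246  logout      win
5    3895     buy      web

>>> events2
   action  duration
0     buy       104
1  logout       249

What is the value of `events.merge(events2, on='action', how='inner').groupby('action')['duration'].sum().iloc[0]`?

312

merge on 'action' (how='inner') → 6 rows:
   kbytes  action   device  duration
0    2502     buy      mac       104
1    6103     buy      web       104
2    6992  logout      web       249
3    6112  logout  android       249
4    1246  logout      win       249
5    3895     buy      web       104
group by action, sum of duration:
action
buy       312
logout    747
Name: duration, dtype: int64
Finally, value at position 0 = 312.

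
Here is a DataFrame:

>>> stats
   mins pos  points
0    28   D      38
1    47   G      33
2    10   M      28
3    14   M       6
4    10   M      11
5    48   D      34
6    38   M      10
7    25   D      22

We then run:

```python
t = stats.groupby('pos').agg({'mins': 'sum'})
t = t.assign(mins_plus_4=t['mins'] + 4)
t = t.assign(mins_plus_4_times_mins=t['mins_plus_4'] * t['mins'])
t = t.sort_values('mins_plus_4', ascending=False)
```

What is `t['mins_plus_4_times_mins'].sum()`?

18474

group by pos, sum of mins:
     mins
pos      
D     101
G      47
M      72
add column mins_plus_4 = t['mins'] + 4:
     mins  mins_plus_4
pos                   
D     101          105
G      47           51
M      72           76
add column mins_plus_4_times_mins = t['mins_plus_4'] * t['mins']:
     mins  mins_plus_4  mins_plus_4_times_mins
pos                                           
D     101          105                   10605
G      47           51                    2397
M      72           76                    5472
sort by mins_plus_4 descending:
     mins  mins_plus_4  mins_plus_4_times_mins
pos                                           
D     101          105                   10605
M      72           76                    5472
G      47           51                    2397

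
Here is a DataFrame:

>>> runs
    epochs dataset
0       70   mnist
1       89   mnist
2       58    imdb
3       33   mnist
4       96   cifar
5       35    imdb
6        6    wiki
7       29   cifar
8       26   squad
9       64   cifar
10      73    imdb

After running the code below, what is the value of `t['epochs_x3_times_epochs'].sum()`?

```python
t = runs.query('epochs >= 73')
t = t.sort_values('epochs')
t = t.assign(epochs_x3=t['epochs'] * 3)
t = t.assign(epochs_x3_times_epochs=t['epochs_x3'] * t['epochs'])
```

67398

filter rows where epochs >= 73:
    epochs dataset
1       89   mnist
4       96   cifar
10      73    imdb
sort by epochs:
    epochs dataset
10      73    imdb
1       89   mnist
4       96   cifar
add column epochs_x3 = t['epochs'] * 3:
    epochs dataset  epochs_x3
10      73    imdb        219
1       89   mnist        267
4       96   cifar        288
add column epochs_x3_times_epochs = t['epochs_x3'] * t['epochs']:
    epochs dataset  epochs_x3  epochs_x3_times_epochs
10      73    imdb        219                   15987
1       89   mnist        267                   23763
4       96   cifar        288                   27648
sum of column 'epochs_x3_times_epochs' → 67398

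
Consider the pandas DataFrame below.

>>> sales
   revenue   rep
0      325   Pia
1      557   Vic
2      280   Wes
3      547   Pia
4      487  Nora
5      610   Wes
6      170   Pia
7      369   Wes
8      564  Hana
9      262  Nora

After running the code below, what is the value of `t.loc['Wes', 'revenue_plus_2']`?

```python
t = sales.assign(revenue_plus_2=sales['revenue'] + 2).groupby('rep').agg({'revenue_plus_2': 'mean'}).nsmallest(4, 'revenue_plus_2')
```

421.666666667

add column revenue_plus_2 = sales['revenue'] + 2:
   revenue   rep  revenue_plus_2
0      325   Pia             327
1      557   Vic             559
2      280   Wes             282
3      547   Pia             549
4      487  Nora             489
5      610   Wes             612
6      170   Pia             172
7      369   Wes             371
8      564  Hana             566
9      262  Nora             264
group by rep, mean of revenue_plus_2:
      revenue_plus_2
rep                 
Hana      566.000000
Nora      376.500000
Pia       349.333333
Vic       559.000000
Wes       421.666667
take 4 rows with smallest revenue_plus_2:
      revenue_plus_2
rep                 
Pia       349.333333
Nora      376.500000
Wes       421.666667
Vic       559.000000
So loc['Wes', 'revenue_plus_2'] = 421.666666667.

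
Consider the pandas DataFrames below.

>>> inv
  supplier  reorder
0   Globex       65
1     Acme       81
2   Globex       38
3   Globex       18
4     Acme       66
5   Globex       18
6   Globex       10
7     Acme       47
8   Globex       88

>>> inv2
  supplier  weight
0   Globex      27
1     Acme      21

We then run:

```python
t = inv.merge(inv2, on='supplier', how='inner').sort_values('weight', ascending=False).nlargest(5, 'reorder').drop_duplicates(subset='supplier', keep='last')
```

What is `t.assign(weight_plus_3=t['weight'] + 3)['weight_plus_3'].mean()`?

27.0

merge on 'supplier' (how='inner') → 9 rows:
  supplier  reorder  weight
0   Globex       65      27
1     Acme       81      21
2   Globex       38      27
3   Globex       18      27
4     Acme       66      21
5   Globex       18      27
6   Globex       10      27
7     Acme       47      21
8   Globex       88      27
sort by weight descending:
  supplier  reorder  weight
0   Globex       65      27
2   Globex       38      27
3   Globex       18      27
5   Globex       18      27
6   Globex       10      27
8   Globex       88      27
1     Acme       81      21
4     Acme       66      21
7     Acme       47      21
take 5 rows with largest reorder:
  supplier  reorder  weight
8   Globex       88      27
1     Acme       81      21
4     Acme       66      21
0   Globex       65      27
7     Acme       47      21
drop duplicate supplier (keep=last):
  supplier  reorder  weight
0   Globex       65      27
7     Acme       47      21
add column weight_plus_3 = t['weight'] + 3:
  supplier  reorder  weight  weight_plus_3
0   Globex       65      27             30
7     Acme       47      21             24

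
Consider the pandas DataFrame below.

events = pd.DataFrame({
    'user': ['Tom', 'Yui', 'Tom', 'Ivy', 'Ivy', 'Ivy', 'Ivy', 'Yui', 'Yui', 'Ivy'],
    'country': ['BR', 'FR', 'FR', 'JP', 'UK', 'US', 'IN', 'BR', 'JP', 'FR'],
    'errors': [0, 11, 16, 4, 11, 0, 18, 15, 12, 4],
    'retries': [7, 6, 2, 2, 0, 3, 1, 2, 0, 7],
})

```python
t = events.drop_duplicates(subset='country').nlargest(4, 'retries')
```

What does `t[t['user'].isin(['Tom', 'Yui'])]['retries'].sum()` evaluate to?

13

drop duplicate country (keep=first):
  user country  errors  retries
0  Tom      BR       0        7
1  Yui      FR      11        6
3  Ivy      JP       4        2
4  Ivy      UK      11        0
5  Ivy      US       0        3
6  Ivy      IN      18        1
take 4 rows with largest retries:
  user country  errors  retries
0  Tom      BR       0        7
1  Yui      FR      11        6
5  Ivy      US       0        3
3  Ivy      JP       4        2
filter rows where user in ['Tom', 'Yui']:
  user country  errors  retries
0  Tom      BR       0        7
1  Yui      FR      11        6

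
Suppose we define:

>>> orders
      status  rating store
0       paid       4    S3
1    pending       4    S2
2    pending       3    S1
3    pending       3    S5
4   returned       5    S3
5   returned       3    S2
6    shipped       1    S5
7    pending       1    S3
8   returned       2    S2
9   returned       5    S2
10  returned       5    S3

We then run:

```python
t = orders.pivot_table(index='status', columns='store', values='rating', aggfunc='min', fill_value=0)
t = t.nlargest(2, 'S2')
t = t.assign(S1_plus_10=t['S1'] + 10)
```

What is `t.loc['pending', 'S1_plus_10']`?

13

pivot: rows=status, cols=store, min(rating):
store     S1  S2  S3  S5
status                  
paid       0   0   4   0
pending    3   4   1   3
returned   0   2   5   0
shipped    0   0   0   1
take 2 rows with largest S2:
store     S1  S2  S3  S5
status                  
pending    3   4   1   3
returned   0   2   5   0
add column S1_plus_10 = t['S1'] + 10:
store     S1  S2  S3  S5  S1_plus_10
status                              
pending    3   4   1   3          13
returned   0   2   5   0          10
The value at row 'pending', column 'S1_plus_10' is 13.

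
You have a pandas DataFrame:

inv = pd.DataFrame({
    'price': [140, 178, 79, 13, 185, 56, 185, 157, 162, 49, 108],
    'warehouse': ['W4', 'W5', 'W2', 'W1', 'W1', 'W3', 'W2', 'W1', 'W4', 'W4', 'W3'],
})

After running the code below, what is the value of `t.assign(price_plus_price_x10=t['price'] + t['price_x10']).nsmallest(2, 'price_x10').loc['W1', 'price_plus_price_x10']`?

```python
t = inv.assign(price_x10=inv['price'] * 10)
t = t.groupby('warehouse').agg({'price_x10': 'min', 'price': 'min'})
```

143

add column price_x10 = inv['price'] * 10:
    price warehouse  price_x10
0     140        W4       1400
1     178        W5       1780
2      79        W2        790
3      13        W1        130
4     185        W1       1850
5      56        W3        560
6     185        W2       1850
7     157        W1       1570
8     162        W4       1620
9      49        W4        490
10    108        W3       1080
group by warehouse: min(price_x10), min(price):
           price_x10  price
warehouse                  
W1               130     13
W2               790     79
W3               560     56
W4               490     49
W5              1780    178
add column price_plus_price_x10 = t['price'] + t['price_x10']:
           price_x10  price  price_plus_price_x10
warehouse                                        
W1               130     13                   143
W2               790     79                   869
W3               560     56                   616
W4               490     49                   539
W5              1780    178                  1958
take 2 rows with smallest price_x10:
           price_x10  price  price_plus_price_x10
warehouse                                        
W1               130     13                   143
W4               490     49                   539
Taking the value at row 'W1', column 'price_plus_price_x10' gives 143.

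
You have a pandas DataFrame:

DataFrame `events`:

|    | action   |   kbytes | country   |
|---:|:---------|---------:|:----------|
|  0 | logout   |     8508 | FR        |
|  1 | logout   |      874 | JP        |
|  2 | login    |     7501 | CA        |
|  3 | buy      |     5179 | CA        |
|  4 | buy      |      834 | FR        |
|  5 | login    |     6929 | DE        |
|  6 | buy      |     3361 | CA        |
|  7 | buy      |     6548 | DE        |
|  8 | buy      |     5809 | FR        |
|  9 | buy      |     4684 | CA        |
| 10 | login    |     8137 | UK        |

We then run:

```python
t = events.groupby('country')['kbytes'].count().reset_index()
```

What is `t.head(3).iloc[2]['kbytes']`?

group by country, count of kbytes:
country
CA    4
DE    2
FR    3
JP    1
UK    1
Name: kbytes, dtype: int64
reset_index():
  country  kbytes
0      CA       4
1      DE       2
2      FR       3
3      JP       1
4      UK       1
take first 3 rows:
  country  kbytes
0      CA       4
1      DE       2
2      FR       3
Taking the value at position 2, column 'kbytes' gives 3.

3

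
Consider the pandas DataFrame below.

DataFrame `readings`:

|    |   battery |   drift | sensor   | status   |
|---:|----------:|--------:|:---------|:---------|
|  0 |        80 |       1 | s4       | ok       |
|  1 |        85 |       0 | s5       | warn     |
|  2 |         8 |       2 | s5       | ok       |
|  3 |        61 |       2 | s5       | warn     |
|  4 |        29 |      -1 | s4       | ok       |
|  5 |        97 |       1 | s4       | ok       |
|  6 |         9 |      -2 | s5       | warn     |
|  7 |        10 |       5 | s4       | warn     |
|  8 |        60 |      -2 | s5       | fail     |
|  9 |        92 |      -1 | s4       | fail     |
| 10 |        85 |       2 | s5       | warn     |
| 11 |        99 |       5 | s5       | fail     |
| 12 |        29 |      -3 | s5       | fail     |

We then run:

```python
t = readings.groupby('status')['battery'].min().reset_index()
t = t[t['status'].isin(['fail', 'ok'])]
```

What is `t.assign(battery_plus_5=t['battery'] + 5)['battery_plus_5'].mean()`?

group by status, min of battery:
status
fail    29
ok       8
warn     9
Name: battery, dtype: int64
reset_index():
  status  battery
0   fail       29
1     ok        8
2   warn        9
filter rows where status in ['fail', 'ok']:
  status  battery
0   fail       29
1     ok        8
add column battery_plus_5 = t['battery'] + 5:
  status  battery  battery_plus_5
0   fail       29              34
1     ok        8              13
Reading off the mean of column 'battery_plus_5', we get 23.5.

23.5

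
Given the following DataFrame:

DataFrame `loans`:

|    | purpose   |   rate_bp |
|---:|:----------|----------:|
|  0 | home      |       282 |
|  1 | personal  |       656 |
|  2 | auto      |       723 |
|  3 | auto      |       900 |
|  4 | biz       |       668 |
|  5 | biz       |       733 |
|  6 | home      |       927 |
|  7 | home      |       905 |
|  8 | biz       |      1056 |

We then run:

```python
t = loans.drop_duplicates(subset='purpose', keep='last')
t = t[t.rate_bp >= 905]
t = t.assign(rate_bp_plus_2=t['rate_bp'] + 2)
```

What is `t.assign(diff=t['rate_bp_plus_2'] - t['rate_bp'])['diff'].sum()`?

drop duplicate purpose (keep=last):
    purpose  rate_bp
1  personal      656
3      auto      900
7      home      905
8       biz     1056
filter rows where rate_bp >= 905:
  purpose  rate_bp
7    home      905
8     biz     1056
add column rate_bp_plus_2 = t['rate_bp'] + 2:
  purpose  rate_bp  rate_bp_plus_2
7    home      905             907
8     biz     1056            1058
add column diff = t['rate_bp_plus_2'] - t['rate_bp']:
  purpose  rate_bp  rate_bp_plus_2  diff
7    home      905             907     2
8     biz     1056            1058     2
sum of column 'diff' → 4

4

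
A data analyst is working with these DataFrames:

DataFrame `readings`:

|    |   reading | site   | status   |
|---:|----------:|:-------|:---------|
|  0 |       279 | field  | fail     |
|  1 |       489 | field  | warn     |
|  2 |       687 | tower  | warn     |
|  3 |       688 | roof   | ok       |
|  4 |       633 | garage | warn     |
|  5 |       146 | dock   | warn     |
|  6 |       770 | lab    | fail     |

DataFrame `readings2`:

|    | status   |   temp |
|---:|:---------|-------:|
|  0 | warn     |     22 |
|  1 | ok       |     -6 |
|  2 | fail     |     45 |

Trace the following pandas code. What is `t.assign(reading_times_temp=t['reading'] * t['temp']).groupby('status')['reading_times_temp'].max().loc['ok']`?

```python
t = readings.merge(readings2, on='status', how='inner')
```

merge on 'status' (how='inner') → 7 rows:
   reading    site status  temp
0      279   field   fail    45
1      489   field   warn    22
2      687   tower   warn    22
3      688    roof     ok    -6
4      633  garage   warn    22
5      146    dock   warn    22
6      770     lab   fail    45
add column reading_times_temp = t['reading'] * t['temp']:
   reading    site status  temp  reading_times_temp
0      279   field   fail    45               12555
1      489   field   warn    22               10758
2      687   tower   warn    22               15114
3      688    roof     ok    -6               -4128
4      633  garage   warn    22               13926
5      146    dock   warn    22                3212
6      770     lab   fail    45               34650
group by status, max of reading_times_temp:
status
fail    34650
ok      -4128
warn    15114
Name: reading_times_temp, dtype: int64
Hence -4128.

-4128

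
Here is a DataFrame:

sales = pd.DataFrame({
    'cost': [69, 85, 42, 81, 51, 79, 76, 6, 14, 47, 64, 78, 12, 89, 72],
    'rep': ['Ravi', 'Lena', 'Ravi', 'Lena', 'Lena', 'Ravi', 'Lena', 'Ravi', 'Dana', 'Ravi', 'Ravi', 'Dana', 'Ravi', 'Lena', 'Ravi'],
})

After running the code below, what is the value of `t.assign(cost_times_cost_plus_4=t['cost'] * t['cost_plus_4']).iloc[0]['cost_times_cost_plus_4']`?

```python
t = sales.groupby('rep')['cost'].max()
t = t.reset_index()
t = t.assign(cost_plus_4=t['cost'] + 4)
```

6396

group by rep, max of cost:
rep
Dana    78
Lena    89
Ravi    79
Name: cost, dtype: int64
reset_index():
    rep  cost
0  Dana    78
1  Lena    89
2  Ravi    79
add column cost_plus_4 = t['cost'] + 4:
    rep  cost  cost_plus_4
0  Dana    78           82
1  Lena    89           93
2  Ravi    79           83
add column cost_times_cost_plus_4 = t['cost'] * t['cost_plus_4']:
    rep  cost  cost_plus_4  cost_times_cost_plus_4
0  Dana    78           82                    6396
1  Lena    89           93                    8277
2  Ravi    79           83                    6557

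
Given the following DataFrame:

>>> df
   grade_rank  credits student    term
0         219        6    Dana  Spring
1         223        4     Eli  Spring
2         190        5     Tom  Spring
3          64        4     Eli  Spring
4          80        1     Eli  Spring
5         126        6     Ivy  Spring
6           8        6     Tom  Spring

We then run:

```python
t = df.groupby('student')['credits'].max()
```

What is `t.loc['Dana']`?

6

group by student, max of credits:
student
Dana    6
Eli     4
Ivy     6
Tom     6
Name: credits, dtype: int64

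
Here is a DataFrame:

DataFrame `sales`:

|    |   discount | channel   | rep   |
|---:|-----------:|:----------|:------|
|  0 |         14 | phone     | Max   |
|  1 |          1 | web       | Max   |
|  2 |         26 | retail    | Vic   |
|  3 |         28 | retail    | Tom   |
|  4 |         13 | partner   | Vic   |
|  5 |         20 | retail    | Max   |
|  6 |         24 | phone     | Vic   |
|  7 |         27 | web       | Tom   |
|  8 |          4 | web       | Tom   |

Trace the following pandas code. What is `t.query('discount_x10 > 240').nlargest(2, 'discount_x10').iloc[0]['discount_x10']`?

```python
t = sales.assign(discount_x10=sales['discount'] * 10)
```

add column discount_x10 = sales['discount'] * 10:
   discount  channel  rep  discount_x10
0        14    phone  Max           140
1         1      web  Max            10
2        26   retail  Vic           260
3        28   retail  Tom           280
4        13  partner  Vic           130
5        20   retail  Max           200
6        24    phone  Vic           240
7        27      web  Tom           270
8         4      web  Tom            40
filter rows where discount_x10 > 240:
   discount channel  rep  discount_x10
2        26  retail  Vic           260
3        28  retail  Tom           280
7        27     web  Tom           270
take 2 rows with largest discount_x10:
   discount channel  rep  discount_x10
3        28  retail  Tom           280
7        27     web  Tom           270
Then the value at position 0, column 'discount_x10': 280

280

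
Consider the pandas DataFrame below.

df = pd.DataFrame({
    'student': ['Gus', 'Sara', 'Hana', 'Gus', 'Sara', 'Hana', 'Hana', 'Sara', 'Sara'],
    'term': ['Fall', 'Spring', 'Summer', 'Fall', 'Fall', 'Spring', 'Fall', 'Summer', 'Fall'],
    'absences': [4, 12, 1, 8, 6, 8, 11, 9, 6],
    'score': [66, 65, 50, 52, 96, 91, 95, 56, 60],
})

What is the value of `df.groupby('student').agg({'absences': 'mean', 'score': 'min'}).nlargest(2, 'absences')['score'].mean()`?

53.0

group by student: mean(absences), min(score):
         absences  score
student                 
Gus      6.000000     52
Hana     6.666667     50
Sara     8.250000     56
take 2 rows with largest absences:
         absences  score
student                 
Sara     8.250000     56
Hana     6.666667     50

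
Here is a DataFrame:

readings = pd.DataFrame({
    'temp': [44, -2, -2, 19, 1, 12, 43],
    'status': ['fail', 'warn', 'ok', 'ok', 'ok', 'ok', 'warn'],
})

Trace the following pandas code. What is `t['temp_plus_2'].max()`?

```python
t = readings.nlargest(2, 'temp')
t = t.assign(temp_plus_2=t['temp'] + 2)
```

46

take 2 rows with largest temp:
   temp status
0    44   fail
6    43   warn
add column temp_plus_2 = t['temp'] + 2:
   temp status  temp_plus_2
0    44   fail           46
6    43   warn           45
The max of column 'temp_plus_2' is 46.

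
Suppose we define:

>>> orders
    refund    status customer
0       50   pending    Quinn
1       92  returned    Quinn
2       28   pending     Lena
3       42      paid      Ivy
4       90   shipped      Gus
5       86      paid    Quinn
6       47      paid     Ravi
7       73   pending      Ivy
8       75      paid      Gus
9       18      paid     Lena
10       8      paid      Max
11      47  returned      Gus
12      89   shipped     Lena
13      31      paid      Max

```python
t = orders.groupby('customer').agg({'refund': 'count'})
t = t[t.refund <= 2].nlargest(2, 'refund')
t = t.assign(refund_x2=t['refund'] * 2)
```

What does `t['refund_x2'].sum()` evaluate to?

group by customer, count of refund:
          refund
customer        
Gus            3
Ivy            2
Lena           3
Max            2
Quinn          3
Ravi           1
filter rows where refund <= 2:
          refund
customer        
Ivy            2
Max            2
Ravi           1
take 2 rows with largest refund:
          refund
customer        
Ivy            2
Max            2
add column refund_x2 = t['refund'] * 2:
          refund  refund_x2
customer                   
Ivy            2          4
Max            2          4
Then the sum of column 'refund_x2': 8

8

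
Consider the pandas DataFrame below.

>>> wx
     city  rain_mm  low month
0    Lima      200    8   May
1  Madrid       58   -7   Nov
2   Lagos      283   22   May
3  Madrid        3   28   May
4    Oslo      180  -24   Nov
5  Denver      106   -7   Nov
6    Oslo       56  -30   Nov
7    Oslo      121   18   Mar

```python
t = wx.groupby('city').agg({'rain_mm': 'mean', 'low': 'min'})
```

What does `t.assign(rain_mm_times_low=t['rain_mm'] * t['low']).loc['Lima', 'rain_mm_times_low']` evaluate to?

1600.0

group by city: mean(rain_mm), min(low):
        rain_mm  low
city                
Denver    106.0   -7
Lagos     283.0   22
Lima      200.0    8
Madrid     30.5   -7
Oslo      119.0  -30
add column rain_mm_times_low = t['rain_mm'] * t['low']:
        rain_mm  low  rain_mm_times_low
city                                   
Denver    106.0   -7             -742.0
Lagos     283.0   22             6226.0
Lima      200.0    8             1600.0
Madrid     30.5   -7             -213.5
Oslo      119.0  -30            -3570.0
Then the value at row 'Lima', column 'rain_mm_times_low': 1600.0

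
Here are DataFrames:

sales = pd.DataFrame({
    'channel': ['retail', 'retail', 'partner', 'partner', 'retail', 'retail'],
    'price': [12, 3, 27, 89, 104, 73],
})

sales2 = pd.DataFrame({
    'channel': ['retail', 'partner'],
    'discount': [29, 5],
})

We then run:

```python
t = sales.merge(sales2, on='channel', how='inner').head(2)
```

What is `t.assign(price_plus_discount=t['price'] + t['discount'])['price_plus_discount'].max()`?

merge on 'channel' (how='inner') → 6 rows:
   channel  price  discount
0   retail     12        29
1   retail      3        29
2  partner     27         5
3  partner     89         5
4   retail    104        29
5   retail     73        29
take first 2 rows:
  channel  price  discount
0  retail     12        29
1  retail      3        29
add column price_plus_discount = t['price'] + t['discount']:
  channel  price  discount  price_plus_discount
0  retail     12        29                   41
1  retail      3        29                   32
Taking the max of column 'price_plus_discount' gives 41.

41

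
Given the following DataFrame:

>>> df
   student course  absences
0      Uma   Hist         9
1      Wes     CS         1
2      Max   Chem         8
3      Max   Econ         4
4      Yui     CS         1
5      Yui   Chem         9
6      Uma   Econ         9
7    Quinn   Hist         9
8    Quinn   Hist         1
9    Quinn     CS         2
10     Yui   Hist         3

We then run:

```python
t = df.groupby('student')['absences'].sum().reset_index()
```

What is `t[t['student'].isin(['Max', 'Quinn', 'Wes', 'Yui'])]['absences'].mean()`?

9.5

group by student, sum of absences:
student
Max      12
Quinn    12
Uma      18
Wes       1
Yui      13
Name: absences, dtype: int64
reset_index():
  student  absences
0     Max        12
1   Quinn        12
2     Uma        18
3     Wes         1
4     Yui        13
filter rows where student in ['Max', 'Quinn', 'Wes', 'Yui']:
  student  absences
0     Max        12
1   Quinn        12
3     Wes         1
4     Yui        13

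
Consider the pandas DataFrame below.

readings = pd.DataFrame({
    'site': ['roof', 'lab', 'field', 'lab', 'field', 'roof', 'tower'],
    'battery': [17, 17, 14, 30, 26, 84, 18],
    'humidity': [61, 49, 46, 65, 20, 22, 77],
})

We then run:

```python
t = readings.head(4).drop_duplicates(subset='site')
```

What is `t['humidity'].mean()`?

52.0

take first 4 rows:
    site  battery  humidity
0   roof       17        61
1    lab       17        49
2  field       14        46
3    lab       30        65
drop duplicate site (keep=first):
    site  battery  humidity
0   roof       17        61
1    lab       17        49
2  field       14        46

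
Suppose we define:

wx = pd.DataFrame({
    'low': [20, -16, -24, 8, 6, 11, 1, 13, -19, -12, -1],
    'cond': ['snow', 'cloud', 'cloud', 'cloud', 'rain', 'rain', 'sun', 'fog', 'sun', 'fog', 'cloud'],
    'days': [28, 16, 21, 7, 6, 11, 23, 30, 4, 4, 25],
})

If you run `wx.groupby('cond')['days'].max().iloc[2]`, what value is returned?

group by cond, max of days:
cond
cloud    25
fog      30
rain     11
snow     28
sun      23
Name: days, dtype: int64
Finally, value at position 2 = 11.

11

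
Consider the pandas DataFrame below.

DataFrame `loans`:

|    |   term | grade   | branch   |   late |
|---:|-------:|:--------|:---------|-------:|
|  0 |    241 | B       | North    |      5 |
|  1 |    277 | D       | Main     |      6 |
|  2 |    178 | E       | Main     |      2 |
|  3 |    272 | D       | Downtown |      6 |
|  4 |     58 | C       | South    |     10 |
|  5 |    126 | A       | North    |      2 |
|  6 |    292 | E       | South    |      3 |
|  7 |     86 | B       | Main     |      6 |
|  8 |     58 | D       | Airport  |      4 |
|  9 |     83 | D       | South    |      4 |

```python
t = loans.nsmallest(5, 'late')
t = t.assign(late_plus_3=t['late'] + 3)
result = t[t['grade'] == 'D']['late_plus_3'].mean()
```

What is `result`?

7.0

take 5 rows with smallest late:
   term grade   branch  late
2   178     E     Main     2
5   126     A    North     2
6   292     E    South     3
8    58     D  Airport     4
9    83     D    South     4
add column late_plus_3 = t['late'] + 3:
   term grade   branch  late  late_plus_3
2   178     E     Main     2            5
5   126     A    North     2            5
6   292     E    South     3            6
8    58     D  Airport     4            7
9    83     D    South     4            7
filter rows where grade == 'D':
   term grade   branch  late  late_plus_3
8    58     D  Airport     4            7
9    83     D    South     4            7
Hence 7.0.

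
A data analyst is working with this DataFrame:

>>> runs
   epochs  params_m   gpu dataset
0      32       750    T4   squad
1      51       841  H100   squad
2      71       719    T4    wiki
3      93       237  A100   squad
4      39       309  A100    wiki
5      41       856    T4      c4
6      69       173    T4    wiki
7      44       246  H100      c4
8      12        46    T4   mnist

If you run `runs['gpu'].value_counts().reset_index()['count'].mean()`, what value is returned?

3.0

value_counts of gpu:
gpu
T4      5
H100    2
A100    2
Name: count, dtype: int64
reset_index():
    gpu  count
0    T4      5
1  H100      2
2  A100      2
Hence 3.0.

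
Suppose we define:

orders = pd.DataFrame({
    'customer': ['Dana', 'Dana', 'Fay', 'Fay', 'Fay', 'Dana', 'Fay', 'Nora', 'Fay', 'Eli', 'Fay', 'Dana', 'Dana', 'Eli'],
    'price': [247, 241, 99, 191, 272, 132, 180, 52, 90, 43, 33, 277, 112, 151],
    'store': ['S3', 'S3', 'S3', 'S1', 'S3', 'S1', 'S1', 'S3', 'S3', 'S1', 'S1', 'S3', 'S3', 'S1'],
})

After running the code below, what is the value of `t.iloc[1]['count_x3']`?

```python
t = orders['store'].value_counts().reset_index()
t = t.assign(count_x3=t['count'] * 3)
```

value_counts of store:
store
S3    8
S1    6
Name: count, dtype: int64
reset_index():
  store  count
0    S3      8
1    S1      6
add column count_x3 = t['count'] * 3:
  store  count  count_x3
0    S3      8        24
1    S1      6        18
Then the value at position 1, column 'count_x3': 18

18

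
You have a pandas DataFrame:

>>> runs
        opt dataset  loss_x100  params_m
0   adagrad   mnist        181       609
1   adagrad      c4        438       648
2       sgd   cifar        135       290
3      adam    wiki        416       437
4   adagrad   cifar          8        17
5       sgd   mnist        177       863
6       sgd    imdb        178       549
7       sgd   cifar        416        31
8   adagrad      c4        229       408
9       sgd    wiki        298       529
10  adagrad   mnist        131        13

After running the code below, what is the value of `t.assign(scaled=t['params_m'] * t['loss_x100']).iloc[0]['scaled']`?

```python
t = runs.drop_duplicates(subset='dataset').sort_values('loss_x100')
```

drop duplicate dataset (keep=first):
       opt dataset  loss_x100  params_m
0  adagrad   mnist        181       609
1  adagrad      c4        438       648
2      sgd   cifar        135       290
3     adam    wiki        416       437
6      sgd    imdb        178       549
sort by loss_x100:
       opt dataset  loss_x100  params_m
2      sgd   cifar        135       290
6      sgd    imdb        178       549
0  adagrad   mnist        181       609
3     adam    wiki        416       437
1  adagrad      c4        438       648
add column scaled = t['params_m'] * t['loss_x100']:
       opt dataset  loss_x100  params_m  scaled
2      sgd   cifar        135       290   39150
6      sgd    imdb        178       549   97722
0  adagrad   mnist        181       609  110229
3     adam    wiki        416       437  181792
1  adagrad      c4        438       648  283824

39150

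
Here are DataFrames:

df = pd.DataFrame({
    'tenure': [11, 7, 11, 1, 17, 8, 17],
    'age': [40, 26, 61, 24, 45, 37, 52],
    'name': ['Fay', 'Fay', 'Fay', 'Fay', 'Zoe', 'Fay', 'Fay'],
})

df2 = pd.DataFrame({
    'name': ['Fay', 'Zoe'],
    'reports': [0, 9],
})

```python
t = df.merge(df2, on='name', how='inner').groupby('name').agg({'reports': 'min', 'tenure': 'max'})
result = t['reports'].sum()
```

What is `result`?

9

merge on 'name' (how='inner') → 7 rows:
   tenure  age name  reports
0      11   40  Fay        0
1       7   26  Fay        0
2      11   61  Fay        0
3       1   24  Fay        0
4      17   45  Zoe        9
5       8   37  Fay        0
6      17   52  Fay        0
group by name: min(reports), max(tenure):
      reports  tenure
name                 
Fay         0      17
Zoe         9      17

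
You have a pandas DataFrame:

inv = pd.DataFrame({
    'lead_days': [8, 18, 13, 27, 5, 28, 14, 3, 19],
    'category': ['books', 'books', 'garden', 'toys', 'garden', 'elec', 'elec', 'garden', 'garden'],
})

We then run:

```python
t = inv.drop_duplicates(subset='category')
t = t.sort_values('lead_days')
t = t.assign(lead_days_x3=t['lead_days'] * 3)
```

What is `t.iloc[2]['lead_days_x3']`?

81

drop duplicate category (keep=first):
   lead_days category
0          8    books
2         13   garden
3         27     toys
5         28     elec
sort by lead_days:
   lead_days category
0          8    books
2         13   garden
3         27     toys
5         28     elec
add column lead_days_x3 = t['lead_days'] * 3:
   lead_days category  lead_days_x3
0          8    books            24
2         13   garden            39
3         27     toys            81
5         28     elec            84
Finally, value at position 2, column 'lead_days_x3' = 81.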